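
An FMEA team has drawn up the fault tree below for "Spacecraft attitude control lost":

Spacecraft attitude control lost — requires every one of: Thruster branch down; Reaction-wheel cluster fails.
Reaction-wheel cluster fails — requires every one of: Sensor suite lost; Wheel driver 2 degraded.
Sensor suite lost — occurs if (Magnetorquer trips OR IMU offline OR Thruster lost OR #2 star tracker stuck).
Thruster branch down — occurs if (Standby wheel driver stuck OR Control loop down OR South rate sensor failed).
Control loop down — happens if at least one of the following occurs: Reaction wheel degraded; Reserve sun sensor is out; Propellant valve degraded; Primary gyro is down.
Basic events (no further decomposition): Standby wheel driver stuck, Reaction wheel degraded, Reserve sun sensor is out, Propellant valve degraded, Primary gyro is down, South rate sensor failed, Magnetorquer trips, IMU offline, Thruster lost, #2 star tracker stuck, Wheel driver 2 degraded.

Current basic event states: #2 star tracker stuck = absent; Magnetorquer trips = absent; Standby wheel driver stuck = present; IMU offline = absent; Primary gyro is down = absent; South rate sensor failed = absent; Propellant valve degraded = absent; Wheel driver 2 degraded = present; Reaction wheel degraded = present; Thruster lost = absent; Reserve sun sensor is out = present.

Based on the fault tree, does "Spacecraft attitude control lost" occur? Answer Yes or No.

No

Control loop down [OR]: Reaction wheel degraded=occurs, Reserve sun sensor is out=occurs, Propellant valve degraded=not, Primary gyro is down=not → at least one input occurs → occurs.
Thruster branch down [OR]: Standby wheel driver stuck=occurs, Control loop down=occurs, South rate sensor failed=not → at least one input occurs → occurs.
Sensor suite lost [OR]: Magnetorquer trips=not, IMU offline=not, Thruster lost=not, #2 star tracker stuck=not → no input occurs → does not occur.
Reaction-wheel cluster fails [AND]: Sensor suite lost=not, Wheel driver 2 degraded=occurs → not all inputs occur → does not occur.
Spacecraft attitude control lost [AND]: Thruster branch down=occurs, Reaction-wheel cluster fails=not → not all inputs occur → does not occur.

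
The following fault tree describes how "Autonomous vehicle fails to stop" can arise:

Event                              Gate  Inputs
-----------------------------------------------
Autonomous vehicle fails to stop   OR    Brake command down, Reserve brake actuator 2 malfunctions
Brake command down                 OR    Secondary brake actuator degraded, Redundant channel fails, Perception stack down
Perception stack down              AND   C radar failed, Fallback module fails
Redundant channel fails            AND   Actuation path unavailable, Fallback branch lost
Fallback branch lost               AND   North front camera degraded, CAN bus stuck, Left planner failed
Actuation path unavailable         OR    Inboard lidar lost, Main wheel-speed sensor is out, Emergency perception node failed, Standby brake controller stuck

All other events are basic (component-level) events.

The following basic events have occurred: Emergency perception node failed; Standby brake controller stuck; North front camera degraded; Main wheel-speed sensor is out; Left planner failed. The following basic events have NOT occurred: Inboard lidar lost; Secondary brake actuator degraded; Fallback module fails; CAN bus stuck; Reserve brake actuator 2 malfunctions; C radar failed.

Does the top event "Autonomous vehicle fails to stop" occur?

No

Actuation path unavailable [OR]: Inboard lidar lost=not, Main wheel-speed sensor is out=occurs, Emergency perception node failed=occurs, Standby brake controller stuck=occurs → at least one input occurs → occurs.
Fallback branch lost [AND]: North front camera degraded=occurs, CAN bus stuck=not, Left planner failed=occurs → not all inputs occur → does not occur.
Redundant channel fails [AND]: Actuation path unavailable=occurs, Fallback branch lost=not → not all inputs occur → does not occur.
Perception stack down [AND]: C radar failed=not, Fallback module fails=not → not all inputs occur → does not occur.
Brake command down [OR]: Secondary brake actuator degraded=not, Redundant channel fails=not, Perception stack down=not → no input occurs → does not occur.
Autonomous vehicle fails to stop [OR]: Brake command down=not, Reserve brake actuator 2 malfunctions=not → no input occurs → does not occur.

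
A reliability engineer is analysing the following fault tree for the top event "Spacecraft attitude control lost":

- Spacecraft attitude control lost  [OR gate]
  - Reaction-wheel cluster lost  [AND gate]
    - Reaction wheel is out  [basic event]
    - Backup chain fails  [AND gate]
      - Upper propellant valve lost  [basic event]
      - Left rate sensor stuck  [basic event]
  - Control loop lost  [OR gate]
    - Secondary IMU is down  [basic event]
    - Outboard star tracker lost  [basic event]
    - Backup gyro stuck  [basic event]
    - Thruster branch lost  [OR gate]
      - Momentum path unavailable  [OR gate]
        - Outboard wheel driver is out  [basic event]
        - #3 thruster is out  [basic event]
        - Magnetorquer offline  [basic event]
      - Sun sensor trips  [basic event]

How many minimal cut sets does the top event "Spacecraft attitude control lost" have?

Backup chain fails [AND]: one cut set from each child combined → 1 × 1 = 1 cut set(s).
Reaction-wheel cluster lost [AND]: one cut set from each child combined → 1 × 1 = 1 cut set(s).
Momentum path unavailable [OR]: union of children's cut sets → 3 cut set(s).
Thruster branch lost [OR]: union of children's cut sets → 4 cut set(s).
Control loop lost [OR]: union of children's cut sets → 7 cut set(s).
Spacecraft attitude control lost [OR]: union of children's cut sets → 8 cut set(s).
Minimal cut sets: {Left rate sensor stuck, Reaction wheel is out, Upper propellant valve lost}; {Secondary IMU is down}; {Outboard star tracker lost}; {Backup gyro stuck}; {Outboard wheel driver is out}; {#3 thruster is out}; {Magnetorquer offline}; {Sun sensor trips}.

8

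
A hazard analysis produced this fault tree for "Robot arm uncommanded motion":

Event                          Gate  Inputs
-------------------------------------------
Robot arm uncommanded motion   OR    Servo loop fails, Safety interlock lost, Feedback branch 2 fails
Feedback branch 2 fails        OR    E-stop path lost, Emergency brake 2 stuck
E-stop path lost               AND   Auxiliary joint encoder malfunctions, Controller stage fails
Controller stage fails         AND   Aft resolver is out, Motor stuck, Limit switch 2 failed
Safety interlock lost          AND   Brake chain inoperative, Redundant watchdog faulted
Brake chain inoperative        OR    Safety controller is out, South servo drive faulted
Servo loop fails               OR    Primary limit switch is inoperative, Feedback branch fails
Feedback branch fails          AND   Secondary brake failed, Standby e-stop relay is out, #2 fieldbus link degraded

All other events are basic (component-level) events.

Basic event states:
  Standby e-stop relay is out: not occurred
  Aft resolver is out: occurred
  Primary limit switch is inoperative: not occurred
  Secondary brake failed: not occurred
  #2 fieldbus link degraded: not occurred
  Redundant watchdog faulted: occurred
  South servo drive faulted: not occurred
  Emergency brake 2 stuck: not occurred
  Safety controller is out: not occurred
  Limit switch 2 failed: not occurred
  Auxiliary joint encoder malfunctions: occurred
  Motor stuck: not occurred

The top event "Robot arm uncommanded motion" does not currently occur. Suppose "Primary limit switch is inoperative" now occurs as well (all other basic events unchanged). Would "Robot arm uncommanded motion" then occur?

Yes

Counterfactual: set "Primary limit switch is inoperative" to occurred.
Feedback branch fails [AND]: Secondary brake failed=not, Standby e-stop relay is out=not, #2 fieldbus link degraded=not → not all inputs occur → does not occur.
Servo loop fails [OR]: Primary limit switch is inoperative=occurs, Feedback branch fails=not → at least one input occurs → occurs.
Brake chain inoperative [OR]: Safety controller is out=not, South servo drive faulted=not → no input occurs → does not occur.
Safety interlock lost [AND]: Brake chain inoperative=not, Redundant watchdog faulted=occurs → not all inputs occur → does not occur.
Controller stage fails [AND]: Aft resolver is out=occurs, Motor stuck=not, Limit switch 2 failed=not → not all inputs occur → does not occur.
E-stop path lost [AND]: Auxiliary joint encoder malfunctions=occurs, Controller stage fails=not → not all inputs occur → does not occur.
Feedback branch 2 fails [OR]: E-stop path lost=not, Emergency brake 2 stuck=not → no input occurs → does not occur.
Robot arm uncommanded motion [OR]: Servo loop fails=occurs, Safety interlock lost=not, Feedback branch 2 fails=not → at least one input occurs → occurs.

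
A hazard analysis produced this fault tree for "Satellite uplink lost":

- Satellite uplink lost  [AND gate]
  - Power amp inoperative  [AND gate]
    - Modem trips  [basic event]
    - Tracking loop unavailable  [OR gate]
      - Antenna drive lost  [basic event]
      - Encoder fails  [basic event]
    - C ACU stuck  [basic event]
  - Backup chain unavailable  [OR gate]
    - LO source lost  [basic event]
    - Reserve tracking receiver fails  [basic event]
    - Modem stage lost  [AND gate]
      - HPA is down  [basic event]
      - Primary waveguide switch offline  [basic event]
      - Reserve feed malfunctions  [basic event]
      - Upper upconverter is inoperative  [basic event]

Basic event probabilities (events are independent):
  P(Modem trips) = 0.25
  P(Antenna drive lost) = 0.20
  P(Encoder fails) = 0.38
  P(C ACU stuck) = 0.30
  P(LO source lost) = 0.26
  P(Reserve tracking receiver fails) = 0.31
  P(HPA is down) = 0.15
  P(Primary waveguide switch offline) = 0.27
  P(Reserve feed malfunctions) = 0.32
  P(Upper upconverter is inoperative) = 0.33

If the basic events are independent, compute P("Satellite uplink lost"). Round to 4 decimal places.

0.0186

P(Tracking loop unavailable) [OR] = 1 − (1−0.20) × (1−0.38) = 0.504000
P(Power amp inoperative) [AND] = 0.25 × 0.504000 × 0.30 = 0.037800
P(Modem stage lost) [AND] = 0.15 × 0.27 × 0.32 × 0.33 = 0.004277
P(Backup chain unavailable) [OR] = 1 − (1−0.26) × (1−0.31) × (1−0.004277) = 0.491584
P(Satellite uplink lost) [AND] = 0.037800 × 0.491584 = 0.018582
Rounded to 4 decimal places: P(Satellite uplink lost) ≈ 0.0186.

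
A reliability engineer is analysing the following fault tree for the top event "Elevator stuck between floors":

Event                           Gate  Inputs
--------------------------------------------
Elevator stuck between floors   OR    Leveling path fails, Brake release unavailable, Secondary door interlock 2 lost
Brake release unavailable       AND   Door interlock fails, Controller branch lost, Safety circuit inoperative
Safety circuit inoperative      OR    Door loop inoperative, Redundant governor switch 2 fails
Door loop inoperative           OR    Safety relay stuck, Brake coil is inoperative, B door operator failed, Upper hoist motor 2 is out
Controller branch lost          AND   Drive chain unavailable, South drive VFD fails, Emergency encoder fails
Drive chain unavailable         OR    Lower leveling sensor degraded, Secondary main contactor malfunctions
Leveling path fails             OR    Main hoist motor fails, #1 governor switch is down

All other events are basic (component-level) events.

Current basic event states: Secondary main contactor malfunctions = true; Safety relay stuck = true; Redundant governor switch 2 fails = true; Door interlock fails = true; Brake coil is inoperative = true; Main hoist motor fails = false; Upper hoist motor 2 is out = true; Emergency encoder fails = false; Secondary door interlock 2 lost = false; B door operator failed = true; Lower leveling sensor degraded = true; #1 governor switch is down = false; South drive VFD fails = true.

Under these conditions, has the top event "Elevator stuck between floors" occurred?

Leveling path fails [OR]: Main hoist motor fails=not, #1 governor switch is down=not → no input occurs → does not occur.
Drive chain unavailable [OR]: Lower leveling sensor degraded=occurs, Secondary main contactor malfunctions=occurs → at least one input occurs → occurs.
Controller branch lost [AND]: Drive chain unavailable=occurs, South drive VFD fails=occurs, Emergency encoder fails=not → not all inputs occur → does not occur.
Door loop inoperative [OR]: Safety relay stuck=occurs, Brake coil is inoperative=occurs, B door operator failed=occurs, Upper hoist motor 2 is out=occurs → at least one input occurs → occurs.
Safety circuit inoperative [OR]: Door loop inoperative=occurs, Redundant governor switch 2 fails=occurs → at least one input occurs → occurs.
Brake release unavailable [AND]: Door interlock fails=occurs, Controller branch lost=not, Safety circuit inoperative=occurs → not all inputs occur → does not occur.
Elevator stuck between floors [OR]: Leveling path fails=not, Brake release unavailable=not, Secondary door interlock 2 lost=not → no input occurs → does not occur.

No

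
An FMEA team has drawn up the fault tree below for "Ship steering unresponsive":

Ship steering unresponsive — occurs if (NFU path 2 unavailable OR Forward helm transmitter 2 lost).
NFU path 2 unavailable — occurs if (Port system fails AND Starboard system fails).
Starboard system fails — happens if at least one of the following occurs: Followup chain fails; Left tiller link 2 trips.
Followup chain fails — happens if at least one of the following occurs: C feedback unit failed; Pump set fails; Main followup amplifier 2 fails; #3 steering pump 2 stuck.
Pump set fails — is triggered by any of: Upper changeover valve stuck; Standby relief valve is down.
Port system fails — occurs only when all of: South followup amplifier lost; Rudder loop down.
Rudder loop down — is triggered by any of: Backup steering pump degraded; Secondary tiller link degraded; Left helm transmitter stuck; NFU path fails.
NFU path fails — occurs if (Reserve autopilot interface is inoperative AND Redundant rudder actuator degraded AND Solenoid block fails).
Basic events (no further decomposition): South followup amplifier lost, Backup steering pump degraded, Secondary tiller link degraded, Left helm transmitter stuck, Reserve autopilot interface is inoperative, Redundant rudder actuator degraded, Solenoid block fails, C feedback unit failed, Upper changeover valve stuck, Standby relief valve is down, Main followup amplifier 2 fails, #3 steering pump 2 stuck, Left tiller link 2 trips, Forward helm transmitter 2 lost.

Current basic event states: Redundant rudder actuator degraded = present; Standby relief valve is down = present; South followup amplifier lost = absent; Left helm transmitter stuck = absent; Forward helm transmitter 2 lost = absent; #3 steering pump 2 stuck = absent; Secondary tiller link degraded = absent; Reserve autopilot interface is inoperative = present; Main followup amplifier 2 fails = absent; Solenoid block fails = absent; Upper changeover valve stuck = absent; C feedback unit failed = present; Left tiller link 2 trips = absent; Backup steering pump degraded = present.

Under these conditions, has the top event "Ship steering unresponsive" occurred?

No

NFU path fails [AND]: Reserve autopilot interface is inoperative=occurs, Redundant rudder actuator degraded=occurs, Solenoid block fails=not → not all inputs occur → does not occur.
Rudder loop down [OR]: Backup steering pump degraded=occurs, Secondary tiller link degraded=not, Left helm transmitter stuck=not, NFU path fails=not → at least one input occurs → occurs.
Port system fails [AND]: South followup amplifier lost=not, Rudder loop down=occurs → not all inputs occur → does not occur.
Pump set fails [OR]: Upper changeover valve stuck=not, Standby relief valve is down=occurs → at least one input occurs → occurs.
Followup chain fails [OR]: C feedback unit failed=occurs, Pump set fails=occurs, Main followup amplifier 2 fails=not, #3 steering pump 2 stuck=not → at least one input occurs → occurs.
Starboard system fails [OR]: Followup chain fails=occurs, Left tiller link 2 trips=not → at least one input occurs → occurs.
NFU path 2 unavailable [AND]: Port system fails=not, Starboard system fails=occurs → not all inputs occur → does not occur.
Ship steering unresponsive [OR]: NFU path 2 unavailable=not, Forward helm transmitter 2 lost=not → no input occurs → does not occur.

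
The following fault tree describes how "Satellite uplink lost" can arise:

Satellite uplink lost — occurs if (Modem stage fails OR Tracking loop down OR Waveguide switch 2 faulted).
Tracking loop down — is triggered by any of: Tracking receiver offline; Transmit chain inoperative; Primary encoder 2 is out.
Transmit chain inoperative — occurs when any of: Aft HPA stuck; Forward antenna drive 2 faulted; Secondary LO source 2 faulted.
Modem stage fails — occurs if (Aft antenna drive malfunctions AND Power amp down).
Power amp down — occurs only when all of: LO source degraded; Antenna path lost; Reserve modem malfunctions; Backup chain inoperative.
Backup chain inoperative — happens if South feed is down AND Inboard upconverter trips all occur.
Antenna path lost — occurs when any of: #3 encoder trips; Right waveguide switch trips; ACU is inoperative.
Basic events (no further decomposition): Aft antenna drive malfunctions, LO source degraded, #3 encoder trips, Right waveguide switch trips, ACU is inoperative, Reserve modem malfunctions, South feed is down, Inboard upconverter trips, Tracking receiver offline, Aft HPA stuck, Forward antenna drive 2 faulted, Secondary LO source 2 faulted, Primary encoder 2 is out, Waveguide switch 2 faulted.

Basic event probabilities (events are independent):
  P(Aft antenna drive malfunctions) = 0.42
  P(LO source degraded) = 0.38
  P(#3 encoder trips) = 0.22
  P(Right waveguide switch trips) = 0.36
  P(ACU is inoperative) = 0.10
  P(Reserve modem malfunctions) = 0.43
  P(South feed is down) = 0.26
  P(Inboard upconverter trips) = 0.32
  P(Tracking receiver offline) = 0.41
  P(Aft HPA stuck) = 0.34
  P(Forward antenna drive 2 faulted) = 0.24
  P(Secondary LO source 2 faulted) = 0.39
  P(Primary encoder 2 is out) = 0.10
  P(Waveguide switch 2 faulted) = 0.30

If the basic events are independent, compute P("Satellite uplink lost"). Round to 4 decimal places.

0.8866

P(Antenna path lost) [OR] = 1 − (1−0.22) × (1−0.36) × (1−0.10) = 0.550720
P(Backup chain inoperative) [AND] = 0.26 × 0.32 = 0.083200
P(Power amp down) [AND] = 0.38 × 0.550720 × 0.43 × 0.083200 = 0.007487
P(Modem stage fails) [AND] = 0.42 × 0.007487 = 0.003145
P(Transmit chain inoperative) [OR] = 1 − (1−0.34) × (1−0.24) × (1−0.39) = 0.694024
P(Tracking loop down) [OR] = 1 − (1−0.41) × (1−0.694024) × (1−0.10) = 0.837527
P(Satellite uplink lost) [OR] = 1 − (1−0.003145) × (1−0.837527) × (1−0.30) = 0.886627
Rounded to 4 decimal places: P(Satellite uplink lost) ≈ 0.8866.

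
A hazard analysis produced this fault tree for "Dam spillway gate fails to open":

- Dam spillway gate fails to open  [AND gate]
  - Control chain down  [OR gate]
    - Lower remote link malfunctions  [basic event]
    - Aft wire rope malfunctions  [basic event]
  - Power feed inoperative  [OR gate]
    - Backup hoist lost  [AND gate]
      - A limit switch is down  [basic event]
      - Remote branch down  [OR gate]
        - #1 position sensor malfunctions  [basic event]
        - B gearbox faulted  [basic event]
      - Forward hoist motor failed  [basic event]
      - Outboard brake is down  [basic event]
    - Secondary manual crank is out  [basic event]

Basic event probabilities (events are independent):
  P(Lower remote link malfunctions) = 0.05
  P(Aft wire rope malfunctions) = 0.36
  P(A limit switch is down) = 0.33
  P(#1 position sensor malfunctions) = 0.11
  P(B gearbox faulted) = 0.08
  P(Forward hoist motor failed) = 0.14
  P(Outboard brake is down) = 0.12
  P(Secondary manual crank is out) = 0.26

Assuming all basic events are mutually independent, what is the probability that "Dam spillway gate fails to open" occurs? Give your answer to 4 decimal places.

0.1022

P(Control chain down) [OR] = 1 − (1−0.05) × (1−0.36) = 0.392000
P(Remote branch down) [OR] = 1 − (1−0.11) × (1−0.08) = 0.181200
P(Backup hoist lost) [AND] = 0.33 × 0.181200 × 0.14 × 0.12 = 0.001005
P(Power feed inoperative) [OR] = 1 − (1−0.001005) × (1−0.26) = 0.260744
P(Dam spillway gate fails to open) [AND] = 0.392000 × 0.260744 = 0.102212
Rounded to 4 decimal places: P(Dam spillway gate fails to open) ≈ 0.1022.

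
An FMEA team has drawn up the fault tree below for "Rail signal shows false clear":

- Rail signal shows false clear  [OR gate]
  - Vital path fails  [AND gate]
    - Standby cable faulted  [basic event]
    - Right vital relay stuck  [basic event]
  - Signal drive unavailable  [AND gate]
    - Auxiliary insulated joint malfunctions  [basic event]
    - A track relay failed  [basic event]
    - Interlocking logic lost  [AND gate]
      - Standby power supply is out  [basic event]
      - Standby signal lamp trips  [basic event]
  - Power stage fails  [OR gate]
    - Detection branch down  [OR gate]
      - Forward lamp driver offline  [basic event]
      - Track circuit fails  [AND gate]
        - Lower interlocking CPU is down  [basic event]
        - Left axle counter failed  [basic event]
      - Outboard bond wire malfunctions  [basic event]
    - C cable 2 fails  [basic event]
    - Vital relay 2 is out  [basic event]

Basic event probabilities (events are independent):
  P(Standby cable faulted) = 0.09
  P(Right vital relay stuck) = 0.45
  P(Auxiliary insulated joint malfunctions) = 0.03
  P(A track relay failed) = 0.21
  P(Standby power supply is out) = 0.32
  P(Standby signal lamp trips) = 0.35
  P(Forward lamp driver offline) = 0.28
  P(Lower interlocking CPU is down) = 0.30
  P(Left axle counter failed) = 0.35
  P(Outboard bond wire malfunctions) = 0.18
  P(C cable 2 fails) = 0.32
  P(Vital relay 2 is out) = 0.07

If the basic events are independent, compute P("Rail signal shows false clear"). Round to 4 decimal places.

P(Vital path fails) [AND] = 0.09 × 0.45 = 0.040500
P(Interlocking logic lost) [AND] = 0.32 × 0.35 = 0.112000
P(Signal drive unavailable) [AND] = 0.03 × 0.21 × 0.112000 = 0.000706
P(Track circuit fails) [AND] = 0.30 × 0.35 = 0.105000
P(Detection branch down) [OR] = 1 − (1−0.28) × (1−0.105000) × (1−0.18) = 0.471592
P(Power stage fails) [OR] = 1 − (1−0.471592) × (1−0.32) × (1−0.07) = 0.665835
P(Rail signal shows false clear) [OR] = 1 − (1−0.040500) × (1−0.000706) × (1−0.665835) = 0.679595
Rounded to 4 decimal places: P(Rail signal shows false clear) ≈ 0.6796.

0.6796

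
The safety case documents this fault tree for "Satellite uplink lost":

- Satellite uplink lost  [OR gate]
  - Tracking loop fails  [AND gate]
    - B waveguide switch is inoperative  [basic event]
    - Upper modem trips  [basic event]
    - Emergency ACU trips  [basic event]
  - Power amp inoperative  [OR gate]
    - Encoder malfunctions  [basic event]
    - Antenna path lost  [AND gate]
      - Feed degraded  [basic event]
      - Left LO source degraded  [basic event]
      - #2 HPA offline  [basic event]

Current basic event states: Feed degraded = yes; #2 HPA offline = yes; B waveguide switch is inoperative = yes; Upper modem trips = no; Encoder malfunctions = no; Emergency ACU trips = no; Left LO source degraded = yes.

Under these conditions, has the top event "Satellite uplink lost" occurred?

Yes

Tracking loop fails [AND]: B waveguide switch is inoperative=occurs, Upper modem trips=not, Emergency ACU trips=not → not all inputs occur → does not occur.
Antenna path lost [AND]: Feed degraded=occurs, Left LO source degraded=occurs, #2 HPA offline=occurs → all inputs occur → occurs.
Power amp inoperative [OR]: Encoder malfunctions=not, Antenna path lost=occurs → at least one input occurs → occurs.
Satellite uplink lost [OR]: Tracking loop fails=not, Power amp inoperative=occurs → at least one input occurs → occurs.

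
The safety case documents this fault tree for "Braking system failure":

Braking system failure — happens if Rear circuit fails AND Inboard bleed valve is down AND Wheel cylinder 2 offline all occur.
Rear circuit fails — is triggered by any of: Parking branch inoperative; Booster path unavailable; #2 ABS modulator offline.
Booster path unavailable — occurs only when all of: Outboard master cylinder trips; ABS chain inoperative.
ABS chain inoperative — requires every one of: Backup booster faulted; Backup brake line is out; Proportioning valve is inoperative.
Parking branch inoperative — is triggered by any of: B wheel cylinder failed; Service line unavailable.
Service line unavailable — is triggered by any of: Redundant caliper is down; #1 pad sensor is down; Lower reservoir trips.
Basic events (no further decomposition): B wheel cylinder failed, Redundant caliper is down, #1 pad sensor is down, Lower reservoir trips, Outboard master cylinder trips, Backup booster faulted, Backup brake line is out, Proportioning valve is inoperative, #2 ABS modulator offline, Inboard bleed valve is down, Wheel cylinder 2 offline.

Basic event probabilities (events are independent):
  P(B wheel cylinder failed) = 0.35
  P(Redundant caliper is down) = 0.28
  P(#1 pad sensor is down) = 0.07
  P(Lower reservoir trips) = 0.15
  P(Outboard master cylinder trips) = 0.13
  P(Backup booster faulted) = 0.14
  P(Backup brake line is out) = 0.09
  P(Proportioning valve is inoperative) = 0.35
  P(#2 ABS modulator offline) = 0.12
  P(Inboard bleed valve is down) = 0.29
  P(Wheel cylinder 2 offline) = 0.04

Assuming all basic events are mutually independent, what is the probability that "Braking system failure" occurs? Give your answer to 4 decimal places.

0.0078

P(Service line unavailable) [OR] = 1 − (1−0.28) × (1−0.07) × (1−0.15) = 0.430840
P(Parking branch inoperative) [OR] = 1 − (1−0.35) × (1−0.430840) = 0.630046
P(ABS chain inoperative) [AND] = 0.14 × 0.09 × 0.35 = 0.004410
P(Booster path unavailable) [AND] = 0.13 × 0.004410 = 0.000573
P(Rear circuit fails) [OR] = 1 − (1−0.630046) × (1−0.000573) × (1−0.12) = 0.674627
P(Braking system failure) [AND] = 0.674627 × 0.29 × 0.04 = 0.007826
Rounded to 4 decimal places: P(Braking system failure) ≈ 0.0078.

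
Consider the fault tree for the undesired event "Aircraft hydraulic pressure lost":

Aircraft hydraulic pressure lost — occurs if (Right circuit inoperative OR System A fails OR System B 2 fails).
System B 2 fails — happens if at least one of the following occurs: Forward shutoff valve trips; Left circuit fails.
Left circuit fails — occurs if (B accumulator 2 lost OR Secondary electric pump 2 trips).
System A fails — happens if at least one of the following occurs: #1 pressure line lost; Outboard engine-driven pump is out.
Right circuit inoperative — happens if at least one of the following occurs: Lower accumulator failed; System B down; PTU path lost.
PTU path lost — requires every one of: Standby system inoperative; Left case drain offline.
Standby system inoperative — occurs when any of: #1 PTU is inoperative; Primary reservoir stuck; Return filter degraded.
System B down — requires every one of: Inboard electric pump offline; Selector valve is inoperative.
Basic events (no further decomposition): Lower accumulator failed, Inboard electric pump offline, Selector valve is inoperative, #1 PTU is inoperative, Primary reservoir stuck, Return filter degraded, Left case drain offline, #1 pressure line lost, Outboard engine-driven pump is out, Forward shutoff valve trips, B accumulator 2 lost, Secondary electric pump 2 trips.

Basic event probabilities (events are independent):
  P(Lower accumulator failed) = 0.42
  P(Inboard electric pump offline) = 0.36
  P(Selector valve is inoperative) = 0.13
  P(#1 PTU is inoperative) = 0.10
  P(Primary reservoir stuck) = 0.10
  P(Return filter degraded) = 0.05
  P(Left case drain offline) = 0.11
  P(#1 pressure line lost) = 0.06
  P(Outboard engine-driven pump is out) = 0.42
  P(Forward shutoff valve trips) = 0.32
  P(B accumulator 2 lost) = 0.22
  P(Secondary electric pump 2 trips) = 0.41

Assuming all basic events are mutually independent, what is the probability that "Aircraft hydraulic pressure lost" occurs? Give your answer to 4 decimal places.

0.9081

P(System B down) [AND] = 0.36 × 0.13 = 0.046800
P(Standby system inoperative) [OR] = 1 − (1−0.10) × (1−0.10) × (1−0.05) = 0.230500
P(PTU path lost) [AND] = 0.230500 × 0.11 = 0.025355
P(Right circuit inoperative) [OR] = 1 − (1−0.42) × (1−0.046800) × (1−0.025355) = 0.461162
P(System A fails) [OR] = 1 − (1−0.06) × (1−0.42) = 0.454800
P(Left circuit fails) [OR] = 1 − (1−0.22) × (1−0.41) = 0.539800
P(System B 2 fails) [OR] = 1 − (1−0.32) × (1−0.539800) = 0.687064
P(Aircraft hydraulic pressure lost) [OR] = 1 − (1−0.461162) × (1−0.454800) × (1−0.687064) = 0.908067
Rounded to 4 decimal places: P(Aircraft hydraulic pressure lost) ≈ 0.9081.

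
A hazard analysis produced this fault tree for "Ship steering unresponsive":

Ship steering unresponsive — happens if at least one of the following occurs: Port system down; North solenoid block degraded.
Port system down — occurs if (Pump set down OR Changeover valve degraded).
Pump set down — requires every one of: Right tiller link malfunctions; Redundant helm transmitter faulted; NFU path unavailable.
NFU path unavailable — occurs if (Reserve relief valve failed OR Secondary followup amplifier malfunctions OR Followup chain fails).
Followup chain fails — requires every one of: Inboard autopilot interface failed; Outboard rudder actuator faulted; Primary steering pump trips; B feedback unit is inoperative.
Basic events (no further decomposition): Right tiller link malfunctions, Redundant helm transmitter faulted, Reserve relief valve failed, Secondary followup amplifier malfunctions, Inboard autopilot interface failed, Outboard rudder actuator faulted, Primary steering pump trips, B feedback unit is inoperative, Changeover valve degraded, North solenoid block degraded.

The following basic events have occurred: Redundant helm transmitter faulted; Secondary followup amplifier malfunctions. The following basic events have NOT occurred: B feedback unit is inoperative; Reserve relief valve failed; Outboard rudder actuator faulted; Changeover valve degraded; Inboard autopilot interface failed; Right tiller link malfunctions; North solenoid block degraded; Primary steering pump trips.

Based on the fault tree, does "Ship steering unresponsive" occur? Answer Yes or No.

No

Followup chain fails [AND]: Inboard autopilot interface failed=not, Outboard rudder actuator faulted=not, Primary steering pump trips=not, B feedback unit is inoperative=not → not all inputs occur → does not occur.
NFU path unavailable [OR]: Reserve relief valve failed=not, Secondary followup amplifier malfunctions=occurs, Followup chain fails=not → at least one input occurs → occurs.
Pump set down [AND]: Right tiller link malfunctions=not, Redundant helm transmitter faulted=occurs, NFU path unavailable=occurs → not all inputs occur → does not occur.
Port system down [OR]: Pump set down=not, Changeover valve degraded=not → no input occurs → does not occur.
Ship steering unresponsive [OR]: Port system down=not, North solenoid block degraded=not → no input occurs → does not occur.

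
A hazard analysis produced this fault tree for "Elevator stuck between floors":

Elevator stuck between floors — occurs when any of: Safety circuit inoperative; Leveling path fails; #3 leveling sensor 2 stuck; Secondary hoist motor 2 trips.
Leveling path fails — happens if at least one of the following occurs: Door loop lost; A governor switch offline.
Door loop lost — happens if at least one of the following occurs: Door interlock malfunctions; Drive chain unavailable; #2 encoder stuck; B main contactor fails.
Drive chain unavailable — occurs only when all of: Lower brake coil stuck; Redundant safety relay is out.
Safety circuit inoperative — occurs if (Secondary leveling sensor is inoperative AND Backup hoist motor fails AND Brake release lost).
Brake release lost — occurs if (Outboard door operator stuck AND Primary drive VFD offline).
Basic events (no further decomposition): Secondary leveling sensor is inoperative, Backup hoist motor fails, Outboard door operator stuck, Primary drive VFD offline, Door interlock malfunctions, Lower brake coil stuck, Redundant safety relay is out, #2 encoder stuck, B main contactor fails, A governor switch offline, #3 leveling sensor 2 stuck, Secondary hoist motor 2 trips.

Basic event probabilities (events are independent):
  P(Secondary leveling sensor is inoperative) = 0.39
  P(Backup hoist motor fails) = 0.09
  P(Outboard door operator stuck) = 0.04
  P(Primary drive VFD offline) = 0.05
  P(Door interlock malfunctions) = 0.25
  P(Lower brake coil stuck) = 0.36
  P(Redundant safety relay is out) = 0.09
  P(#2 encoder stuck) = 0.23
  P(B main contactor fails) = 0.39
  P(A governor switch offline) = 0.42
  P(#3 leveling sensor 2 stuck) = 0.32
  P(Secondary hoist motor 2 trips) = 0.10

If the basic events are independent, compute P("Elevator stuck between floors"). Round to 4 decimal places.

P(Brake release lost) [AND] = 0.04 × 0.05 = 0.002000
P(Safety circuit inoperative) [AND] = 0.39 × 0.09 × 0.002000 = 0.000070
P(Drive chain unavailable) [AND] = 0.36 × 0.09 = 0.032400
P(Door loop lost) [OR] = 1 − (1−0.25) × (1−0.032400) × (1−0.23) × (1−0.39) = 0.659139
P(Leveling path fails) [OR] = 1 − (1−0.659139) × (1−0.42) = 0.802301
P(Elevator stuck between floors) [OR] = 1 − (1−0.000070) × (1−0.802301) × (1−0.32) × (1−0.10) = 0.879017
Rounded to 4 decimal places: P(Elevator stuck between floors) ≈ 0.8790.

0.8790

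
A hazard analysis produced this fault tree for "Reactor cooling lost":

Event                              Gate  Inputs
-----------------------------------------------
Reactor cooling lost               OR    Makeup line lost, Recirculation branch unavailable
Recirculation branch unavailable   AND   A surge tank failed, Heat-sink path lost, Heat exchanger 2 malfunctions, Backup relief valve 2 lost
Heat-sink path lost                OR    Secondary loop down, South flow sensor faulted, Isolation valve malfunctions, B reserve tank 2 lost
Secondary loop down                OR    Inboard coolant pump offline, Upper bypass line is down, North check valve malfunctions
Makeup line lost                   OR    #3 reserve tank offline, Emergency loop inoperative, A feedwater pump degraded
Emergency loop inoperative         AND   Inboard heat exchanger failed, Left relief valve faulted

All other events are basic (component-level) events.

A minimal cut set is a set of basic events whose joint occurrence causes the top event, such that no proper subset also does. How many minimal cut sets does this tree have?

Emergency loop inoperative [AND]: one cut set from each child combined → 1 × 1 = 1 cut set(s).
Makeup line lost [OR]: union of children's cut sets → 3 cut set(s).
Secondary loop down [OR]: union of children's cut sets → 3 cut set(s).
Heat-sink path lost [OR]: union of children's cut sets → 6 cut set(s).
Recirculation branch unavailable [AND]: one cut set from each child combined → 1 × 6 × 1 × 1 = 6 cut set(s).
Reactor cooling lost [OR]: union of children's cut sets → 9 cut set(s).
Minimal cut sets: {#3 reserve tank offline}; {Inboard heat exchanger failed, Left relief valve faulted}; {A feedwater pump degraded}; {A surge tank failed, Backup relief valve 2 lost, Heat exchanger 2 malfunctions, Inboard coolant pump offline}; {A surge tank failed, Backup relief valve 2 lost, Heat exchanger 2 malfunctions, Upper bypass line is down}; {A surge tank failed, Backup relief valve 2 lost, Heat exchanger 2 malfunctions, North check valve malfunctions}; {A surge tank failed, Backup relief valve 2 lost, Heat exchanger 2 malfunctions, South flow sensor faulted}; {A surge tank failed, Backup relief valve 2 lost, Heat exchanger 2 malfunctions, Isolation valve malfunctions}; {A surge tank failed, B reserve tank 2 lost, Backup relief valve 2 lost, Heat exchanger 2 malfunctions}.

9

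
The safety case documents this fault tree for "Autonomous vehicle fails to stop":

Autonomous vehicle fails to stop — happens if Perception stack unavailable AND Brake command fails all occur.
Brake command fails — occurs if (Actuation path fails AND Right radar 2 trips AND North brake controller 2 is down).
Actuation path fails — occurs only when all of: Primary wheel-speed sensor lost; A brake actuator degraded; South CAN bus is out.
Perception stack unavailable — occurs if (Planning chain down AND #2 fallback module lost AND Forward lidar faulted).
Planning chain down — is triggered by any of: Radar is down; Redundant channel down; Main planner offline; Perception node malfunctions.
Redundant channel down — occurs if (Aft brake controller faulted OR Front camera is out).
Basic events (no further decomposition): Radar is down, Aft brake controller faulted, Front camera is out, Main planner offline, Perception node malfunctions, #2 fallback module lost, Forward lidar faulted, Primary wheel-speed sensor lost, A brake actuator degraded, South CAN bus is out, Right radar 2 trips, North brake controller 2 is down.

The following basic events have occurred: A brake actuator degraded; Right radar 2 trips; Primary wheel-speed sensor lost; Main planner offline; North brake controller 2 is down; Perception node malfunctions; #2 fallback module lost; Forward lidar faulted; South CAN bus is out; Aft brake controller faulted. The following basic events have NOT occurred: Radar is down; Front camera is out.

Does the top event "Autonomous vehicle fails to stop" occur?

Yes

Redundant channel down [OR]: Aft brake controller faulted=occurs, Front camera is out=not → at least one input occurs → occurs.
Planning chain down [OR]: Radar is down=not, Redundant channel down=occurs, Main planner offline=occurs, Perception node malfunctions=occurs → at least one input occurs → occurs.
Perception stack unavailable [AND]: Planning chain down=occurs, #2 fallback module lost=occurs, Forward lidar faulted=occurs → all inputs occur → occurs.
Actuation path fails [AND]: Primary wheel-speed sensor lost=occurs, A brake actuator degraded=occurs, South CAN bus is out=occurs → all inputs occur → occurs.
Brake command fails [AND]: Actuation path fails=occurs, Right radar 2 trips=occurs, North brake controller 2 is down=occurs → all inputs occur → occurs.
Autonomous vehicle fails to stop [AND]: Perception stack unavailable=occurs, Brake command fails=occurs → all inputs occur → occurs.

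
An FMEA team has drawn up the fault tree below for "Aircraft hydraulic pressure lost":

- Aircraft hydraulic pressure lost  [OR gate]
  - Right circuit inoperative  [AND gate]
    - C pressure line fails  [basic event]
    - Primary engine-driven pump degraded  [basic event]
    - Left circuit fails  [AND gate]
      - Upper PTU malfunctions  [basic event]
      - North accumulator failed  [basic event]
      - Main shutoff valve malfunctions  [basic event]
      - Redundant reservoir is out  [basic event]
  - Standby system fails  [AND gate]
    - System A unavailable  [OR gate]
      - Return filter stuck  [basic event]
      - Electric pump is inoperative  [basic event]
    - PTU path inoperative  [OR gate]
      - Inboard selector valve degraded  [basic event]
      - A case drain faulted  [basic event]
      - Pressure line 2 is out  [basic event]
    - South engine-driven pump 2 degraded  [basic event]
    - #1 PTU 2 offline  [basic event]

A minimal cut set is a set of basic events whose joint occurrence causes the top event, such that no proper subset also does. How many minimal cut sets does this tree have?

7

Left circuit fails [AND]: one cut set from each child combined → 1 × 1 × 1 × 1 = 1 cut set(s).
Right circuit inoperative [AND]: one cut set from each child combined → 1 × 1 × 1 = 1 cut set(s).
System A unavailable [OR]: union of children's cut sets → 2 cut set(s).
PTU path inoperative [OR]: union of children's cut sets → 3 cut set(s).
Standby system fails [AND]: one cut set from each child combined → 2 × 3 × 1 × 1 = 6 cut set(s).
Aircraft hydraulic pressure lost [OR]: union of children's cut sets → 7 cut set(s).
Minimal cut sets: {C pressure line fails, Main shutoff valve malfunctions, North accumulator failed, Primary engine-driven pump degraded, Redundant reservoir is out, Upper PTU malfunctions}; {#1 PTU 2 offline, Inboard selector valve degraded, Return filter stuck, South engine-driven pump 2 degraded}; {#1 PTU 2 offline, A case drain faulted, Return filter stuck, South engine-driven pump 2 degraded}; {#1 PTU 2 offline, Pressure line 2 is out, Return filter stuck, South engine-driven pump 2 degraded}; {#1 PTU 2 offline, Electric pump is inoperative, Inboard selector valve degraded, South engine-driven pump 2 degraded}; {#1 PTU 2 offline, A case drain faulted, Electric pump is inoperative, South engine-driven pump 2 degraded}; {#1 PTU 2 offline, Electric pump is inoperative, Pressure line 2 is out, South engine-driven pump 2 degraded}.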